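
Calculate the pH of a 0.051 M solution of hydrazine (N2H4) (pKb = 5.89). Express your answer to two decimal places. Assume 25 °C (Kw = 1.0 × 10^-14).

pH = 10.41

N2H4 + H2O ⇌ N2H5+ + OH-
Kb = 10^(−5.89) = 1.29 × 10^-6
Kb = [OH-]²/(0.051 − [OH-]) = 1.29 × 10^-6
Since Kb ≪ C₀, [OH-] ≈ √(Kb·C₀) = 2.56 × 10^-4 M.
pOH = 3.59, so pH = 14.00 − pOH = 10.41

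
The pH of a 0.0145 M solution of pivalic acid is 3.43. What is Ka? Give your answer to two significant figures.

Ka = 9.8 × 10^-6

[H+] = 10^(-3.43) = 3.72 × 10^-4 M
At equilibrium [HA] = 0.0145 − 3.72 × 10^-4 = 1.41 × 10^-2 M
Ka = [H+][A-]/[HA] = (3.72 × 10^-4)² / 1.41 × 10^-2 = 9.8 × 10^-6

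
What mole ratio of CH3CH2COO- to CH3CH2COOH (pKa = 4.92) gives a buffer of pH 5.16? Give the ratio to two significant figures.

ratio = 1.7

pH = pKa + log(r) ⇒ log(r) = 5.16 − 4.92 = +0.24
r = [CH3CH2COO-]/[CH3CH2COOH] = 10^(+0.24) = 1.74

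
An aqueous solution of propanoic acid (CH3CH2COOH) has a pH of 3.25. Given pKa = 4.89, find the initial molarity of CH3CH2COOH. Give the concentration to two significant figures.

C₀ = 2.5 × 10^-2 M

[H+] = 10^(-3.25) = 5.62 × 10^-4 M = x
Ka = 10^(−4.89) = 1.29 × 10^-5
Ka = x²/(C₀ − x) ⇒ C₀ = x + x²/Ka
C₀ = 5.62 × 10^-4 + (5.62 × 10^-4)²/(1.29 × 10^-5) = 2.50 × 10^-2 M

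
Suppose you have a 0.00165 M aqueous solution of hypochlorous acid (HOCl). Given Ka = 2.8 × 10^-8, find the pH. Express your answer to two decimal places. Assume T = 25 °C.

HOCl ⇌ OCl- + H+
Ka = [H+]²/(0.00165 − [H+]) = 2.8 × 10^-8
Assume [H+] ≪ 0.00165: [H+] ≈ √(2.8 × 10^-8 × 0.00165) = 6.80 × 10^-6 M
Check: 0.41% ionized — well under 5%, approximation valid.
pH = −log(6.80 × 10^-6) = 5.17

pH = 5.17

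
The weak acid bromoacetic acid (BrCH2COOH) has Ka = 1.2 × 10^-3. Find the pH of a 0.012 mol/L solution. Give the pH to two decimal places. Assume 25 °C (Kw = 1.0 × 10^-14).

pH = 2.49

BrCH2COOH ⇌ BrCH2COO- + H+
Let x = [H+] at equilibrium. Ka = x²/(0.012 − x).
x is not negligible relative to C₀; solve x² + 0.0012·x − 1.44e-05 = 0.
x = (−Ka + √(Ka² + 4·Ka·C₀))/2 = 3.24 × 10^-3 M
pH = −log[H+] = −log(3.24 × 10^-3) = 2.49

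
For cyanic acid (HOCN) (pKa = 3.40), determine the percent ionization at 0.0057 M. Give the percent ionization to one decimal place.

23.2%

HOCN ⇌ OCN- + H+; let x = [H+] at equilibrium.
Ka = 10^(−3.40) = 3.98 × 10^-4
Solve x² + 0.000398x − 2.27e-06 = 0 → x = 1.32 × 10^-3 M
Fraction ionized = 1.32 × 10^-3 / 0.0057 = 0.2316 → 23.2%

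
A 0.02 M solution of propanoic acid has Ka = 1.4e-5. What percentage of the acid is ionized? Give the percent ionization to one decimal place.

CH3CH2COOH ⇌ CH3CH2COO- + H+; let x = [H+] at equilibrium.
x ≈ √(Ka·C₀) = √(1.4 × 10^-5 × 0.02) = 5.29 × 10^-4 M
% ionization = x/C₀ × 100% = 5.29 × 10^-4/0.02 × 100% = 2.6%

2.6%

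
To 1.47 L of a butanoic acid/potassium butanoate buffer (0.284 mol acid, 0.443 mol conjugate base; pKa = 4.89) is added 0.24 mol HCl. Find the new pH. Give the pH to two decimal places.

After neutralization: n(CH3(CH2)2COOH) = 0.524 mol, n(CH3(CH2)2COO-) = 0.203 mol.
pH = pKa + log(n_CH3(CH2)2COO-/n_CH3(CH2)2COOH) = 4.89 + log(0.203/0.524) = 4.89 + (-0.412)

pH = 4.48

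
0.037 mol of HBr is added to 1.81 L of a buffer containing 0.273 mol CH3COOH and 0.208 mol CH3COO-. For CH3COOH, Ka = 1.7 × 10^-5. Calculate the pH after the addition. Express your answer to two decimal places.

Added H+ converts CH3COO- to CH3COOH: CH3COOH → 0.31 mol, CH3COO- → 0.171 mol.
pKa = −log(1.7 × 10^-5) = 4.770
Henderson–Hasselbalch with mole ratio 0.171/0.31: pH = 4.770 + (-0.258)

pH = 4.51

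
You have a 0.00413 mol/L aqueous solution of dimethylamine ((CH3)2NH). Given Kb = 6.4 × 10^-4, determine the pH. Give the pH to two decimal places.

pH = 11.13

(CH3)2NH + H2O ⇌ (CH3)2NH2+ + OH-
From the ICE table, Kb = x²/(0.00413 − x) = 6.4 × 10^-4.
Here C₀/Kb ≈ 6.45, so the small-x approximation fails. Use the quadratic:
x = (−Kb + √(Kb² + 4·Kb·C₀))/2 = 1.34 × 10^-3 M
pOH = 2.87, so pH = 14.00 − pOH = 11.13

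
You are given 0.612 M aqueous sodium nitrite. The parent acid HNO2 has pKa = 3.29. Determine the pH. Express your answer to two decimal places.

NO2- is the conjugate base of the weak acid HNO2.
Ka = 10^(−3.29) = 5.13 × 10^-4
Kb = Kw/Ka = 1.0×10^-14 / 5.13 × 10^-4 = 1.95 × 10^-11
From the ICE table, Kb = x²/(0.612 − x) = 1.95 × 10^-11.
Neglecting x in the denominator: x = √(1.95 × 10^-11 × 0.612) = 3.45 × 10^-6 M
pOH = 5.46, so pH = 14.00 − pOH = 8.54

pH = 8.54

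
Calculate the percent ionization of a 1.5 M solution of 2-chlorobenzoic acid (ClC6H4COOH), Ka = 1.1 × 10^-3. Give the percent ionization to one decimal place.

2.7%

ClC6H4COOH ⇌ ClC6H4COO- + H+; let x = [H+] at equilibrium.
x ≈ √(Ka·C₀) = √(1.1 × 10^-3 × 1.5) = 4.06 × 10^-2 M
% ionization = x/C₀ × 100% = 4.06 × 10^-2/1.5 × 100% = 2.7%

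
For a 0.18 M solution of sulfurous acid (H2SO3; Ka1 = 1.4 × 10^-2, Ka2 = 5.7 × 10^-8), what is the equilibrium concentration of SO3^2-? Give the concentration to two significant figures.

First ionization gives [H+] ≈ [HSO3-] = 4.37 × 10^-2 M.
Second step: Ka2 = [H+][SO3^2-]/[HSO3-] ≈ [SO3^2-] (since [H+] ≈ [HSO3-]).
So [SO3^2-] ≈ Ka2.

5.7 × 10^-8 M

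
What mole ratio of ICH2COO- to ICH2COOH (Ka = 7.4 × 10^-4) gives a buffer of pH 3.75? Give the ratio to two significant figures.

ratio = 4.2

pKa = -log(7.4 × 10^-4) = 3.131
pH = pKa + log(r) ⇒ log(r) = 3.75 − 3.131 = +0.619
r = [ICH2COO-]/[ICH2COOH] = 10^(+0.619) = 4.16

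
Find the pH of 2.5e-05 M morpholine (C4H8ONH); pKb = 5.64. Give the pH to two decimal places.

C4H8ONH + H2O ⇌ C4H8ONH2+ + OH-
Kb = 10^(−5.64) = 2.29 × 10^-6
From the ICE table, Kb = [OH-]²/(2.5e-05 − [OH-]) = 2.29 × 10^-6.
Here C₀/Kb ≈ 10.9, so the small-[OH-] approximation fails. Use the quadratic:
[OH-] = (−Kb + √(Kb² + 4·Kb·C₀))/2 = 6.51 × 10^-6 M
pOH = −log(6.51 × 10^-6) = 5.19; pH = 14.00 − 5.19 = 8.81

pH = 8.81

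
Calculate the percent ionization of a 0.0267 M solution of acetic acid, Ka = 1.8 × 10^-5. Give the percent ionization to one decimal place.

2.6%

CH3COOH ⇌ CH3COO- + H+; let x = [H+] at equilibrium.
x ≈ √(Ka·C₀) = √(1.8 × 10^-5 × 0.0267) = 6.93 × 10^-4 M
Fraction ionized = 6.93 × 10^-4 / 0.0267 = 0.0260 → 2.6%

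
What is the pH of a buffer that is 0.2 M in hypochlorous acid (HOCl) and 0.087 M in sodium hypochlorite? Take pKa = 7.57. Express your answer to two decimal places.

pH = 7.21

Henderson–Hasselbalch: pH = pKa + log([OCl-]/[HOCl]) = 7.57 + log(0.087/0.2)
pH = 7.57 + (-0.362) = 7.21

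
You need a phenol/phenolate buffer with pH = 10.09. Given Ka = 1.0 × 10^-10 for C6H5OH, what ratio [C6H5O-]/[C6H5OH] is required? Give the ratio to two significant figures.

ratio = 1.2

pKa = -log(1.0 × 10^-10) = 10.000
pH = pKa + log(r) ⇒ log(r) = 10.09 − 10.000 = +0.090
r = [C6H5O-]/[C6H5OH] = 10^(+0.090) = 1.23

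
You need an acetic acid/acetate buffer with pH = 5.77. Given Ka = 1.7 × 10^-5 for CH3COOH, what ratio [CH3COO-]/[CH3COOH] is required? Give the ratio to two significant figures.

pKa = -log(1.7 × 10^-5) = 4.770
pH = pKa + log(r) ⇒ log(r) = 5.77 − 4.770 = +1.000
r = [CH3COO-]/[CH3COOH] = 10^(+1.000) = 10

ratio = 10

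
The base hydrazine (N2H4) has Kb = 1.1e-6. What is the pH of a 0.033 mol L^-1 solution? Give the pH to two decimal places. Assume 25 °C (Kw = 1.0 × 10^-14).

N2H4 + H2O ⇌ N2H5+ + OH-
From the ICE table, Kb = x²/(0.033 − x) = 1.1 × 10^-6.
Since Kb ≪ C₀, x ≈ √(Kb·C₀) = 1.91 × 10^-4 M.
(x/C₀ = 0.58% < 5%, so the approximation holds.)
pOH = −log(1.91 × 10^-4) = 3.72; pH = 14.00 − 3.72 = 10.28

pH = 10.28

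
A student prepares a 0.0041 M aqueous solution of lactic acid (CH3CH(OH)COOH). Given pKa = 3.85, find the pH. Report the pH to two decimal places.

pH = 3.16

CH3CH(OH)COOH ⇌ CH3CH(OH)COO- + H+
Ka = 10^(−3.85) = 1.41 × 10^-4
Let x = [H+] at equilibrium. Ka = x²/(0.0041 − x).
Here C₀/Ka ≈ 29.1, so the small-x approximation fails. Use the quadratic:
x = (−Ka + √(Ka² + 4·Ka·C₀))/2 = 6.93 × 10^-4 M
pH = −log(6.93 × 10^-4) = 3.16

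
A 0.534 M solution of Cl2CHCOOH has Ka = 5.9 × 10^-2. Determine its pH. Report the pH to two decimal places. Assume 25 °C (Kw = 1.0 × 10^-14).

pH = 0.82

Cl2CHCOOH ⇌ Cl2CHCOO- + H+
Ka = x²/(0.534 − x) = 5.9 × 10^-2
x is not negligible relative to C₀; solve x² + 0.059·x − 0.0315 = 0.
x = [−0.059 + √(0.059² + 0.126)]/2 = 1.50 × 10^-1 M
pH = −log(1.50 × 10^-1) = 0.82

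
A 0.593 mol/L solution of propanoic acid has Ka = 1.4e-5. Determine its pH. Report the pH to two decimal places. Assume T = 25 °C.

pH = 2.54

CH3CH2COOH ⇌ CH3CH2COO- + H+
Ka = x²/(0.593 − x) = 1.4 × 10^-5
Since Ka ≪ C₀, x ≈ √(Ka·C₀) = 2.88 × 10^-3 M.
pH = −log(2.88 × 10^-3) = 2.54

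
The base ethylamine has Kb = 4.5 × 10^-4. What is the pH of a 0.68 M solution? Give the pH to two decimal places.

C2H5NH2 + H2O ⇌ C2H5NH3+ + OH-
Kb = [OH-]²/(0.68 − [OH-]) = 4.5 × 10^-4
Assume [OH-] ≪ 0.68: [OH-] ≈ √(4.5 × 10^-4 × 0.68) = 1.75 × 10^-2 M
([OH-]/C₀ = 2.6% < 5%, so the approximation holds.)
pOH = 1.76, so pH = 14.00 − pOH = 12.24

pH = 12.24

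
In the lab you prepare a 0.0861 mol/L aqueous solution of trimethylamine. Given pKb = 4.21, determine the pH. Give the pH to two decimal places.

pH = 11.36

(CH3)3N + H2O ⇌ (CH3)3NH+ + OH-
Kb = 10^(−4.21) = 6.17 × 10^-5
Kb = [OH-]²/(0.0861 − [OH-]) = 6.17 × 10^-5
Neglecting [OH-] in the denominator: [OH-] = √(6.17 × 10^-5 × 0.0861) = 2.30 × 10^-3 M
pOH = 2.64, so pH = 14.00 − pOH = 11.36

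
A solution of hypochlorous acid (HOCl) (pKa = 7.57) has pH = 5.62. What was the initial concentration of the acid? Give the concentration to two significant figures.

[H+] = 10^(-5.62) = 2.40 × 10^-6 M = x
Ka = 10^(−7.57) = 2.69 × 10^-8
Ka = x²/(C₀ − x) ⇒ C₀ = x + x²/Ka
C₀ = 2.40 × 10^-6 + (2.40 × 10^-6)²/(2.69 × 10^-8) = 2.17 × 10^-4 M

C₀ = 2.2 × 10^-4 M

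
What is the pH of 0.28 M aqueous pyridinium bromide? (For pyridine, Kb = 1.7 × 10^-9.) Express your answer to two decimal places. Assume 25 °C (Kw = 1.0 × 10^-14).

pH = 2.89

C5H5NH+ is the conjugate acid of the weak base C5H5N.
Ka = Kw/Kb = 1.0×10^-14 / 1.7 × 10^-9 = 5.88 × 10^-6
Ka = [H+]²/(0.28 − [H+]) = 5.88 × 10^-6
Since Ka ≪ C₀, [H+] ≈ √(Ka·C₀) = 1.28 × 10^-3 M.
Check: 0.46% ionized — well under 5%, approximation valid.
pH = −log[H+] = −log(1.28 × 10^-3) = 2.89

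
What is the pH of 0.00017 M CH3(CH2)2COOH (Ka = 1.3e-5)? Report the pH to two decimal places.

pH = 4.39

CH3(CH2)2COOH ⇌ CH3(CH2)2COO- + H+
From the ICE table, Ka = [H+]²/(0.00017 − [H+]) = 1.3 × 10^-5.
The 5% rule fails; solving [H+]² + Ka·[H+] − Ka·C₀ = 0 exactly:
[H+] = [−1.3e-05 + √(1.3e-05² + 8.84e-09)]/2 = 4.10 × 10^-5 M
pH = −log(4.10 × 10^-5) = 4.39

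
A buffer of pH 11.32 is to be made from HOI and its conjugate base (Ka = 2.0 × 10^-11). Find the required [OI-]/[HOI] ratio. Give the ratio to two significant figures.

ratio = 4.2

pKa = -log(2.0 × 10^-11) = 10.699
pH = pKa + log(r) ⇒ log(r) = 11.32 − 10.699 = +0.621
r = [OI-]/[HOI] = 10^(+0.621) = 4.18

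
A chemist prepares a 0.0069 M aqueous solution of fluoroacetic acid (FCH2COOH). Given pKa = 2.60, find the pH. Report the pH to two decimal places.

FCH2COOH ⇌ FCH2COO- + H+
Ka = 10^(−2.60) = 2.51 × 10^-3
Let x = [H+] at equilibrium. Ka = x²/(0.0069 − x).
The 5% rule fails; solving x² + Ka·x − Ka·C₀ = 0 exactly:
x = [−0.00251 + √(0.00251² + 6.93e-05)]/2 = 3.09 × 10^-3 M
pH = −log(3.09 × 10^-3) = 2.51

pH = 2.51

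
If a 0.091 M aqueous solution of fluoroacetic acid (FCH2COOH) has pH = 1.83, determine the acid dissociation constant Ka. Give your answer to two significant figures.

Ka = 2.9 × 10^-3

[H+] = 10^(-1.83) = 1.48 × 10^-2 M
At equilibrium [HA] = 0.091 − 1.48 × 10^-2 = 7.62 × 10^-2 M
Ka = [H+][A-]/[HA] = (1.48 × 10^-2)² / 7.62 × 10^-2 = 2.9 × 10^-3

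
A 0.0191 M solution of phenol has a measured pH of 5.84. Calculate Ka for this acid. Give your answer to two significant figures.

[H+] = 10^(-5.84) = 1.45 × 10^-6 M
At equilibrium [HA] = 0.0191 − 1.45 × 10^-6 = 1.91 × 10^-2 M
Ka = [H+][A-]/[HA] = (1.45 × 10^-6)² / 1.91 × 10^-2 = 1.1 × 10^-10

Ka = 1.1 × 10^-10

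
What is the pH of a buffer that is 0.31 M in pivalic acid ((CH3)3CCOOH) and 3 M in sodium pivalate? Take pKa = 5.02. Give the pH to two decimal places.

pH = 6.01

pH = pKa + log([A⁻]/[HA]) = 5.02 + log(3/0.31)
pH = 5.02 + (+0.986) = 6.01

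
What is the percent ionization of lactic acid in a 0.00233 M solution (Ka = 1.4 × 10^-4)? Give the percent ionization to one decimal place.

21.7%

CH3CH(OH)COOH ⇌ CH3CH(OH)COO- + H+; let x = [H+] at equilibrium.
Ka = x²/(C₀ − x); solving the quadratic gives x = 5.05 × 10^-4 M.
Fraction ionized = 5.05 × 10^-4 / 0.00233 = 0.2167 → 21.7%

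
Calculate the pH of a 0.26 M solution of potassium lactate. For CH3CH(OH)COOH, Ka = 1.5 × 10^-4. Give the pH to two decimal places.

CH3CH(OH)COO- is the conjugate base of the weak acid CH3CH(OH)COOH.
Kb = Kw/Ka = 1.0×10^-14 / 1.5 × 10^-4 = 6.67 × 10^-11
From the ICE table, Kb = x²/(0.26 − x) = 6.67 × 10^-11.
Since Kb ≪ C₀, x ≈ √(Kb·C₀) = 4.16 × 10^-6 M.
Check: 0.0016% ionized — well under 5%, approximation valid.
pOH = −log(4.16 × 10^-6) = 5.38; pH = 14.00 − 5.38 = 8.62

pH = 8.62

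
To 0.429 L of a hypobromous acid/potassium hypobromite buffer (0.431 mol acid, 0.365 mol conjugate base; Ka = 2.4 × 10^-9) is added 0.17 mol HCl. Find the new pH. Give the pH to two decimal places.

Added H+ converts OBr- to HOBr: HOBr → 0.601 mol, OBr- → 0.195 mol.
pKa = −log(2.4 × 10^-9) = 8.620
pH = pKa + log([A⁻]/[HA]) = 8.620 + log(0.195/0.601) = 8.620 -0.489

pH = 8.13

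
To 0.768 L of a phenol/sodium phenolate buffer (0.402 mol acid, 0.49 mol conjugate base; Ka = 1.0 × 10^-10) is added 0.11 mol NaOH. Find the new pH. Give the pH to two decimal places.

pH = 10.31

After neutralization: n(C6H5OH) = 0.292 mol, n(C6H5O-) = 0.6 mol.
pKa = −log(1.0 × 10^-10) = 10.000
Henderson–Hasselbalch with mole ratio 0.6/0.292: pH = 10.000 + (+0.313)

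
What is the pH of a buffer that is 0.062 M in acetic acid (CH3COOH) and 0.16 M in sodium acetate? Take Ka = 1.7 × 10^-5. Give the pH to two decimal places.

pH = 5.18

pKa = −log(1.7 × 10^-5) = 4.770
Henderson–Hasselbalch: pH = pKa + log([CH3COO-]/[CH3COOH]) = 4.770 + log(0.16/0.062)
pH = 4.770 + (+0.412) = 5.18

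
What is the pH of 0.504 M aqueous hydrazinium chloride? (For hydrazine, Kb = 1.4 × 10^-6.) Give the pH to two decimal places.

N2H5+ is the conjugate acid of the weak base N2H4.
Ka = Kw/Kb = 1.0×10^-14 / 1.4 × 10^-6 = 7.14 × 10^-9
Ka = x²/(0.504 − x) = 7.14 × 10^-9
Assume x ≪ 0.504: x ≈ √(7.14 × 10^-9 × 0.504) = 6.00 × 10^-5 M
Check: 0.012% ionized — well under 5%, approximation valid.
pH = −log(6.00 × 10^-5) = 4.22

pH = 4.22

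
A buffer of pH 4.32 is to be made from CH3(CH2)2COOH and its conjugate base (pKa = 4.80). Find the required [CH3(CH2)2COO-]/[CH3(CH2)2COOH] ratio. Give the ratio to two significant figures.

pH = pKa + log(r) ⇒ log(r) = 4.32 − 4.80 = -0.48
r = [CH3(CH2)2COO-]/[CH3(CH2)2COOH] = 10^(-0.48) = 0.331

ratio = 0.33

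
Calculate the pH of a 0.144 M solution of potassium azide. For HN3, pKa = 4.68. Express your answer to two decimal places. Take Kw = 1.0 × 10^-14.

pH = 8.92

N3- is the conjugate base of the weak acid HN3.
Ka = 10^(−4.68) = 2.09 × 10^-5
Kb = Kw/Ka = 1.0×10^-14 / 2.09 × 10^-5 = 4.78 × 10^-10
Kb = [OH-]²/(0.144 − [OH-]) = 4.78 × 10^-10
Assume [OH-] ≪ 0.144: [OH-] ≈ √(4.78 × 10^-10 × 0.144) = 8.30 × 10^-6 M
Check: 0.0058% ionized — well under 5%, approximation valid.
pOH = 5.08, so pH = 14.00 − pOH = 8.92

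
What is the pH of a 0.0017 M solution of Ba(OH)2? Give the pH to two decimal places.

pH = 11.53

Ba(OH)2 is a strong base (each formula unit releases 2 OH-); [OH-] = 0.0034 M.
pOH = -log(0.0034) = 2.47
pH = 14.00 - 2.47 = 11.53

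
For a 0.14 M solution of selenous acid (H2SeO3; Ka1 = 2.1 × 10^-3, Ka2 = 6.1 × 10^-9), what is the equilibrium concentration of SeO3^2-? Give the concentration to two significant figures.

First ionization gives [H+] ≈ [HSeO3-] = 1.61 × 10^-2 M.
Second step: Ka2 = [H+][SeO3^2-]/[HSeO3-] ≈ [SeO3^2-] (since [H+] ≈ [HSeO3-]).
So [SeO3^2-] ≈ Ka2.

6.1 × 10^-9 M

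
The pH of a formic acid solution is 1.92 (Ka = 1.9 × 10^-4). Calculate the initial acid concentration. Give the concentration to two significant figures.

C₀ = 7.7 × 10^-1 M

[H+] = 10^(-1.92) = 1.20 × 10^-2 M = x
Ka = x²/(C₀ − x) ⇒ C₀ = x + x²/Ka
C₀ = 1.20 × 10^-2 + (1.20 × 10^-2)²/(1.9 × 10^-4) = 7.70 × 10^-1 M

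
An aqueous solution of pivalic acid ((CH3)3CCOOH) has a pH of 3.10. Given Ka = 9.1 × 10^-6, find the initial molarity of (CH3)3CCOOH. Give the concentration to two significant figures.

[H+] = 10^(-3.10) = 7.94 × 10^-4 M = x
Ka = x²/(C₀ − x) ⇒ C₀ = x + x²/Ka
C₀ = 7.94 × 10^-4 + (7.94 × 10^-4)²/(9.1 × 10^-6) = 7.01 × 10^-2 M

C₀ = 7.0 × 10^-2 M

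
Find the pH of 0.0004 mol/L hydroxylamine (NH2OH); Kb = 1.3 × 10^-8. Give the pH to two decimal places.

pH = 8.36

NH2OH + H2O ⇌ NH3OH+ + OH-
Let x = [OH-] at equilibrium. Kb = x²/(0.0004 − x).
Since Kb ≪ C₀, x ≈ √(Kb·C₀) = 2.28 × 10^-6 M.
Check: 0.57% ionized — well under 5%, approximation valid.
pOH = −log(2.28 × 10^-6) = 5.64; pH = 14.00 − 5.64 = 8.36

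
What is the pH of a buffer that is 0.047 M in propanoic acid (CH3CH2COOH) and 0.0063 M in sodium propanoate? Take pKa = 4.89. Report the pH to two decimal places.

pH = pKa + log([A⁻]/[HA]) = 4.89 + log(0.0063/0.047)
pH = 4.89 + (-0.873) = 4.02

pH = 4.02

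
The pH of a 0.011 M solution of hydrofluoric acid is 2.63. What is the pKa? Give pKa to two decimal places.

pKa = 3.20

[H+] = 10^(-2.63) = 2.34 × 10^-3 M
At equilibrium [HA] = 0.011 − 2.34 × 10^-3 = 8.66 × 10^-3 M
Ka = [H+][A-]/[HA] = (2.34 × 10^-3)² / 8.66 × 10^-3 = 6.32 × 10^-4
pKa = -log(6.32 × 10^-4) = 3.20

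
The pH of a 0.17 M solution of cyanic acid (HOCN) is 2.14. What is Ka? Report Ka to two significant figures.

[H+] = 10^(-2.14) = 7.24 × 10^-3 M
At equilibrium [HA] = 0.17 − 7.24 × 10^-3 = 1.63 × 10^-1 M
Ka = [H+][A-]/[HA] = (7.24 × 10^-3)² / 1.63 × 10^-1 = 3.2 × 10^-4

Ka = 3.2 × 10^-4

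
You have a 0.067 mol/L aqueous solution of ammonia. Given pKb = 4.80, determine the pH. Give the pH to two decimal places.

pH = 11.01

NH3 + H2O ⇌ NH4+ + OH-
Kb = 10^(−4.80) = 1.58 × 10^-5
From the ICE table, Kb = x²/(0.067 − x) = 1.58 × 10^-5.
Neglecting x in the denominator: x = √(1.58 × 10^-5 × 0.067) = 1.03 × 10^-3 M
Check: 1.5% ionized — well under 5%, approximation valid.
pOH = 2.99, so pH = 14.00 − pOH = 11.01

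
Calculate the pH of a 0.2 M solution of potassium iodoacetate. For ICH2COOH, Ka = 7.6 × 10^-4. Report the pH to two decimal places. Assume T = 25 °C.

pH = 8.21

ICH2COO- is the conjugate base of the weak acid ICH2COOH.
Kb = Kw/Ka = 1.0×10^-14 / 7.6 × 10^-4 = 1.32 × 10^-11
From the ICE table, Kb = [OH-]²/(0.2 − [OH-]) = 1.32 × 10^-11.
Neglecting [OH-] in the denominator: [OH-] = √(1.32 × 10^-11 × 0.2) = 1.62 × 10^-6 M
([OH-]/C₀ = 0.00081% < 5%, so the approximation holds.)
pOH = 5.79, so pH = 14.00 − pOH = 8.21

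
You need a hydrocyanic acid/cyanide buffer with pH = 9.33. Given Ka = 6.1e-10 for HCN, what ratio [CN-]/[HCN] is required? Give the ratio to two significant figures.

pKa = -log(6.1 × 10^-10) = 9.215
pH = pKa + log(r) ⇒ log(r) = 9.33 − 9.215 = +0.115
r = [CN-]/[HCN] = 10^(+0.115) = 1.3

ratio = 1.3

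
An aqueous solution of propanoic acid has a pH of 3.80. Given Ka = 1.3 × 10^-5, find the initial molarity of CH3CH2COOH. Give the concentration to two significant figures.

C₀ = 2.1 × 10^-3 M

[H+] = 10^(-3.80) = 1.58 × 10^-4 M = x
Ka = x²/(C₀ − x) ⇒ C₀ = x + x²/Ka
C₀ = 1.58 × 10^-4 + (1.58 × 10^-4)²/(1.3 × 10^-5) = 2.08 × 10^-3 M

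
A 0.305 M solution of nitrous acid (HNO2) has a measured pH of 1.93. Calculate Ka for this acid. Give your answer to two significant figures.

Ka = 4.7 × 10^-4

[H+] = 10^(-1.93) = 1.17 × 10^-2 M
At equilibrium [HA] = 0.305 − 1.17 × 10^-2 = 2.93 × 10^-1 M
Ka = [H+][A-]/[HA] = (1.17 × 10^-2)² / 2.93 × 10^-1 = 4.7 × 10^-4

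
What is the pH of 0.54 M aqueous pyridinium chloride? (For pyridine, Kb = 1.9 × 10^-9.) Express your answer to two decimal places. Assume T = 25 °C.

C5H5NH+ is the conjugate acid of the weak base C5H5N.
Ka = Kw/Kb = 1.0×10^-14 / 1.9 × 10^-9 = 5.26 × 10^-6
From the ICE table, Ka = [H+]²/(0.54 − [H+]) = 5.26 × 10^-6.
Neglecting [H+] in the denominator: [H+] = √(5.26 × 10^-6 × 0.54) = 1.69 × 10^-3 M
Check: 0.31% ionized — well under 5%, approximation valid.
pH = −log[H+] = −log(1.69 × 10^-3) = 2.77

pH = 2.77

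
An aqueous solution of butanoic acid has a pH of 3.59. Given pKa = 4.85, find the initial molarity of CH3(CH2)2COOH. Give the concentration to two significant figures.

C₀ = 4.9 × 10^-3 M

[H+] = 10^(-3.59) = 2.57 × 10^-4 M = x
Ka = 10^(−4.85) = 1.41 × 10^-5
Ka = x²/(C₀ − x) ⇒ C₀ = x + x²/Ka
C₀ = 2.57 × 10^-4 + (2.57 × 10^-4)²/(1.41 × 10^-5) = 4.94 × 10^-3 M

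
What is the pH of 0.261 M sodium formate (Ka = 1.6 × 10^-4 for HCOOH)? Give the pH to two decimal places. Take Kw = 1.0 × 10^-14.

HCOO- is the conjugate base of the weak acid HCOOH.
Kb = Kw/Ka = 1.0×10^-14 / 1.6 × 10^-4 = 6.25 × 10^-11
From the ICE table, Kb = x²/(0.261 − x) = 6.25 × 10^-11.
Assume x ≪ 0.261: x ≈ √(6.25 × 10^-11 × 0.261) = 4.04 × 10^-6 M
Check: 0.0015% ionized — well under 5%, approximation valid.
pOH = 5.39, so pH = 14.00 − pOH = 8.61

pH = 8.61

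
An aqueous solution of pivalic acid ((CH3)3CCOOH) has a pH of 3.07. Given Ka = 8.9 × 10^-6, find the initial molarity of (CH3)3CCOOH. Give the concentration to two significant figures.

[H+] = 10^(-3.07) = 8.51 × 10^-4 M = x
Ka = x²/(C₀ − x) ⇒ C₀ = x + x²/Ka
C₀ = 8.51 × 10^-4 + (8.51 × 10^-4)²/(8.9 × 10^-6) = 8.22 × 10^-2 M

C₀ = 8.2 × 10^-2 M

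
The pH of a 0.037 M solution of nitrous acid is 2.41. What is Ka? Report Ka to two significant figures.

[H+] = 10^(-2.41) = 3.89 × 10^-3 M
At equilibrium [HA] = 0.037 − 3.89 × 10^-3 = 3.31 × 10^-2 M
Ka = [H+][A-]/[HA] = (3.89 × 10^-3)² / 3.31 × 10^-2 = 4.6 × 10^-4

Ka = 4.6 × 10^-4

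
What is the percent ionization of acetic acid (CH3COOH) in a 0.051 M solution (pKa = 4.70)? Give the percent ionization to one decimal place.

2.0%

CH3COOH ⇌ CH3COO- + H+; let x = [H+] at equilibrium.
Ka = 10^(−4.70) = 2.00 × 10^-5
x ≈ √(Ka·C₀) = √(2.00 × 10^-5 × 0.051) = 1.01 × 10^-3 M
% ionization = x/C₀ × 100% = 1.01 × 10^-3/0.051 × 100% = 2.0%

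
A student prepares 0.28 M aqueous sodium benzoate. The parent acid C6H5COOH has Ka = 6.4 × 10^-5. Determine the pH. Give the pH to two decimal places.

pH = 8.82

C6H5COO- is the conjugate base of the weak acid C6H5COOH.
Kb = Kw/Ka = 1.0×10^-14 / 6.4 × 10^-5 = 1.56 × 10^-10
From the ICE table, Kb = [OH-]²/(0.28 − [OH-]) = 1.56 × 10^-10.
Since Kb ≪ C₀, [OH-] ≈ √(Kb·C₀) = 6.61 × 10^-6 M.
pOH = 5.18, so pH = 14.00 − pOH = 8.82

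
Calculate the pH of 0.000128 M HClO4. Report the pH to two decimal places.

HClO4 is a strong acid and dissociates completely, so [H+] = 0.000128 M.
pH = -log(0.000128) = 3.89

pH = 3.89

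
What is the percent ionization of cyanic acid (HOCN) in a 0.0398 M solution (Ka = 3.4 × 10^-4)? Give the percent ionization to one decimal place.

8.8%

HOCN ⇌ OCN- + H+; let x = [H+] at equilibrium.
Solve x² + 0.00034x − 1.35e-05 = 0 → x = 3.51 × 10^-3 M
Fraction ionized = 3.51 × 10^-3 / 0.0398 = 0.0882 → 8.8%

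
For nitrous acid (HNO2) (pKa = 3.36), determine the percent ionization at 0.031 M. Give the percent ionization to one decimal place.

11.2%

HNO2 ⇌ NO2- + H+; let x = [H+] at equilibrium.
Ka = 10^(−3.36) = 4.37 × 10^-4
Solve x² + 0.000437x − 1.35e-05 = 0 → x = 3.47 × 10^-3 M
% ionization = x/C₀ × 100% = 3.47 × 10^-3/0.031 × 100% = 11.2%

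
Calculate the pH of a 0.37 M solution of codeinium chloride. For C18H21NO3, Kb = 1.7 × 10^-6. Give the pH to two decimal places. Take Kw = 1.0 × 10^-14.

pH = 4.33

C18H22NO3+ is the conjugate acid of the weak base C18H21NO3.
Ka = Kw/Kb = 1.0×10^-14 / 1.7 × 10^-6 = 5.88 × 10^-9
From the ICE table, Ka = [H+]²/(0.37 − [H+]) = 5.88 × 10^-9.
Assume [H+] ≪ 0.37: [H+] ≈ √(5.88 × 10^-9 × 0.37) = 4.66 × 10^-5 M
pH = −log[H+] = −log(4.66 × 10^-5) = 4.33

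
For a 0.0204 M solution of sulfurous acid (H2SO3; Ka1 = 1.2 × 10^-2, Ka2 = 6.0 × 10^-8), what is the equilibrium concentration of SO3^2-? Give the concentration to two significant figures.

First ionization gives [H+] ≈ [HSO3-] = 1.08 × 10^-2 M.
Second step: Ka2 = [H+][SO3^2-]/[HSO3-] ≈ [SO3^2-] (since [H+] ≈ [HSO3-]).
So [SO3^2-] ≈ Ka2.

6.0 × 10^-8 M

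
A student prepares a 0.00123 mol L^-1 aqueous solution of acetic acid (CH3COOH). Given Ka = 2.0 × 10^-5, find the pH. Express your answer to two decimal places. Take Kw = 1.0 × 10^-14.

pH = 3.83

CH3COOH ⇌ CH3COO- + H+
From the ICE table, Ka = x²/(0.00123 − x) = 2.0 × 10^-5.
Here C₀/Ka ≈ 61.5, so the small-x approximation fails. Use the quadratic:
x = (−Ka + √(Ka² + 4·Ka·C₀))/2 = 1.47 × 10^-4 M
pH = −log(1.47 × 10^-4) = 3.83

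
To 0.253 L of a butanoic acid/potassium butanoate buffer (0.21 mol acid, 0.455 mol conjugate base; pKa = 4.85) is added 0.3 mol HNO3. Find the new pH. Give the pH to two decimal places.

Added H+ converts CH3(CH2)2COO- to CH3(CH2)2COOH: CH3(CH2)2COOH → 0.51 mol, CH3(CH2)2COO- → 0.155 mol.
Henderson–Hasselbalch with mole ratio 0.155/0.51: pH = 4.85 + (-0.517)

pH = 4.33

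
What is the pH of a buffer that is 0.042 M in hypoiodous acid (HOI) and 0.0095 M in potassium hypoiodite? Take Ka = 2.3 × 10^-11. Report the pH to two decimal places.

pKa = −log(2.3 × 10^-11) = 10.638
Using pH = pKa + log([base]/[acid]) with [base]/[acid] = 0.0095/0.042:
pH = 10.638 + (-0.646) = 9.99

pH = 9.99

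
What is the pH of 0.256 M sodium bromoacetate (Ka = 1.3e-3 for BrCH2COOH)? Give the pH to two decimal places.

BrCH2COO- is the conjugate base of the weak acid BrCH2COOH.
Kb = Kw/Ka = 1.0×10^-14 / 1.3 × 10^-3 = 7.69 × 10^-12
Let x = [OH-] at equilibrium. Kb = x²/(0.256 − x).
Since Kb ≪ C₀, x ≈ √(Kb·C₀) = 1.40 × 10^-6 M.
Check: 0.00055% ionized — well under 5%, approximation valid.
pOH = 5.85, so pH = 14.00 − pOH = 8.15

pH = 8.15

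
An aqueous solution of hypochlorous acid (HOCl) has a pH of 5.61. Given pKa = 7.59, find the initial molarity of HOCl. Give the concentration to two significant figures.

C₀ = 2.4 × 10^-4 M

[H+] = 10^(-5.61) = 2.45 × 10^-6 M = x
Ka = 10^(−7.59) = 2.57 × 10^-8
Ka = x²/(C₀ − x) ⇒ C₀ = x + x²/Ka
C₀ = 2.45 × 10^-6 + (2.45 × 10^-6)²/(2.57 × 10^-8) = 2.36 × 10^-4 M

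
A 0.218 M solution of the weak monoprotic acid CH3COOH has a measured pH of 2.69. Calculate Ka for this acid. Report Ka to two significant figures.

Ka = 1.9 × 10^-5

[H+] = 10^(-2.69) = 2.04 × 10^-3 M
At equilibrium [HA] = 0.218 − 2.04 × 10^-3 = 2.16 × 10^-1 M
Ka = [H+][A-]/[HA] = (2.04 × 10^-3)² / 2.16 × 10^-1 = 1.9 × 10^-5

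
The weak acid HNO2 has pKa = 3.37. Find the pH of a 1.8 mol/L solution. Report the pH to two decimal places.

pH = 1.56

HNO2 ⇌ NO2- + H+
Ka = 10^(−3.37) = 4.27 × 10^-4
Ka = x²/(1.8 − x) = 4.27 × 10^-4
Neglecting x in the denominator: x = √(4.27 × 10^-4 × 1.8) = 2.77 × 10^-2 M
Check: 1.5% ionized — well under 5%, approximation valid.
pH = −log(2.77 × 10^-2) = 1.56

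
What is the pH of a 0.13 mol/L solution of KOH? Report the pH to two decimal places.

KOH is a strong base; [OH-] = 0.13 M.
pOH = -log(0.13) = 0.89
pH = 14.00 - 0.89 = 13.11

pH = 13.11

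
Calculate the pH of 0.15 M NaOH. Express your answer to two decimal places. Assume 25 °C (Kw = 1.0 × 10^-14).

pH = 13.18

NaOH is a strong base; [OH-] = 0.15 M.
pOH = -log(0.15) = 0.82
pH = 14.00 - 0.82 = 13.18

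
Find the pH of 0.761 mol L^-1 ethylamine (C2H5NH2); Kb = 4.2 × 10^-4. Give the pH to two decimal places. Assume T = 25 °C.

pH = 12.25

C2H5NH2 + H2O ⇌ C2H5NH3+ + OH-
From the ICE table, Kb = x²/(0.761 − x) = 4.2 × 10^-4.
Assume x ≪ 0.761: x ≈ √(4.2 × 10^-4 × 0.761) = 1.79 × 10^-2 M
pOH = −log(1.79 × 10^-2) = 1.75; pH = 14.00 − 1.75 = 12.25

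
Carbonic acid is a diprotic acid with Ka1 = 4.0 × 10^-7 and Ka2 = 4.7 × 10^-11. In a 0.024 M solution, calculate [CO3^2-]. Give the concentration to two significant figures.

4.7 × 10^-11 M

First ionization gives [H+] ≈ [HCO3-] = 9.80 × 10^-5 M.
Second step: Ka2 = [H+][CO3^2-]/[HCO3-] ≈ [CO3^2-] (since [H+] ≈ [HCO3-]).
So [CO3^2-] ≈ Ka2.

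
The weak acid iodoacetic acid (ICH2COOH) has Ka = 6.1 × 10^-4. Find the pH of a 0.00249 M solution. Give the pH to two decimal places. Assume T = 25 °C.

pH = 3.02

ICH2COOH ⇌ ICH2COO- + H+
Let x = [H+] at equilibrium. Ka = x²/(0.00249 − x).
x is not negligible relative to C₀; solve x² + 0.00061·x − 1.52e-06 = 0.
x = (−Ka + √(Ka² + 4·Ka·C₀))/2 = 9.65 × 10^-4 M
pH = −log[H+] = −log(9.65 × 10^-4) = 3.02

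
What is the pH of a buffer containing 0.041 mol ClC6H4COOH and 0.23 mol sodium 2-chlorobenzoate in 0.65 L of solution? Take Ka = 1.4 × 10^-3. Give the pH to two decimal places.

pH = 3.60

pKa = −log(1.4 × 10^-3) = 2.854
Using pH = pKa + log([base]/[acid]) with [base]/[acid] = 0.23/0.041:
pH = 2.854 + (+0.749) = 3.60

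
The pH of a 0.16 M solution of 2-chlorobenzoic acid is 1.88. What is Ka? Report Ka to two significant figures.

[H+] = 10^(-1.88) = 1.32 × 10^-2 M
At equilibrium [HA] = 0.16 − 1.32 × 10^-2 = 1.47 × 10^-1 M
Ka = [H+][A-]/[HA] = (1.32 × 10^-2)² / 1.47 × 10^-1 = 1.2 × 10^-3

Ka = 1.2 × 10^-3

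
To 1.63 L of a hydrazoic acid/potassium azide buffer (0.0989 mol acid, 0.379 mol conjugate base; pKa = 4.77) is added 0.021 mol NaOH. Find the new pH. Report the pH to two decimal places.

OH- converts HN3 to N3-: HN3 → 0.0779 mol, N3- → 0.4 mol.
Henderson–Hasselbalch with mole ratio 0.4/0.0779: pH = 4.77 + (+0.711)

pH = 5.48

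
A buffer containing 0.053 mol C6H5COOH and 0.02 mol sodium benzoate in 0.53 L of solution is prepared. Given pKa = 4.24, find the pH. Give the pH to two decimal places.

pH = pKa + log([A⁻]/[HA]) = 4.24 + log(0.02/0.053)
pH = 4.24 + (-0.423) = 3.82

pH = 3.82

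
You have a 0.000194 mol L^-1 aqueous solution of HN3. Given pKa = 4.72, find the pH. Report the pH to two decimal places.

HN3 ⇌ N3- + H+
Ka = 10^(−4.72) = 1.91 × 10^-5
From the ICE table, Ka = [H+]²/(0.000194 − [H+]) = 1.91 × 10^-5.
The 5% rule fails; solving [H+]² + Ka·[H+] − Ka·C₀ = 0 exactly:
[H+] = [−1.91e-05 + √(1.91e-05² + 1.48e-08)]/2 = 5.21 × 10^-5 M
pH = −log[H+] = −log(5.21 × 10^-5) = 4.28

pH = 4.28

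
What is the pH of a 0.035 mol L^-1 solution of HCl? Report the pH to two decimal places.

pH = 1.46

HCl is a strong acid and dissociates completely, so [H+] = 0.035 M.
pH = -log(0.035) = 1.46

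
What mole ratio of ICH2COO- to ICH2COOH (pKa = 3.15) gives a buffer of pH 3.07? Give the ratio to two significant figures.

pH = pKa + log(r) ⇒ log(r) = 3.07 − 3.15 = -0.08
r = [ICH2COO-]/[ICH2COOH] = 10^(-0.08) = 0.832

ratio = 0.83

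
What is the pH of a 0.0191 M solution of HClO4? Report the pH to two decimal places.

HClO4 is a strong acid and dissociates completely, so [H+] = 0.0191 M.
pH = -log(0.0191) = 1.72

pH = 1.72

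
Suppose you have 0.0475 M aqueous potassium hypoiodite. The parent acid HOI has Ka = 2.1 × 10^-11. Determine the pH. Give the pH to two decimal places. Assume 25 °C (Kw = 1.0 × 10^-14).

pH = 11.66

OI- is the conjugate base of the weak acid HOI.
Kb = Kw/Ka = 1.0×10^-14 / 2.1 × 10^-11 = 4.76 × 10^-4
Let x = [OH-] at equilibrium. Kb = x²/(0.0475 − x).
The 5% rule fails; solving x² + Kb·x − Kb·C₀ = 0 exactly:
x = [−0.000476 + √(0.000476² + 9.04e-05)]/2 = 4.52 × 10^-3 M
pOH = 2.34, so pH = 14.00 − pOH = 11.66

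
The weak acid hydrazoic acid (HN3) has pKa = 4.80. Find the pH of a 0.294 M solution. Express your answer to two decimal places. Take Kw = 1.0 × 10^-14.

HN3 ⇌ N3- + H+
Ka = 10^(−4.80) = 1.58 × 10^-5
From the ICE table, Ka = [H+]²/(0.294 − [H+]) = 1.58 × 10^-5.
Neglecting [H+] in the denominator: [H+] = √(1.58 × 10^-5 × 0.294) = 2.16 × 10^-3 M
Check: 0.73% ionized — well under 5%, approximation valid.
pH = −log[H+] = −log(2.16 × 10^-3) = 2.67

pH = 2.67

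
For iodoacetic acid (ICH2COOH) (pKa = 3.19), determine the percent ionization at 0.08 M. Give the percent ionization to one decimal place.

ICH2COOH ⇌ ICH2COO- + H+; let x = [H+] at equilibrium.
Ka = 10^(−3.19) = 6.46 × 10^-4
Ka = x²/(C₀ − x); solving the quadratic gives x = 6.87 × 10^-3 M.
% ionization = x/C₀ × 100% = 6.87 × 10^-3/0.08 × 100% = 8.6%

8.6%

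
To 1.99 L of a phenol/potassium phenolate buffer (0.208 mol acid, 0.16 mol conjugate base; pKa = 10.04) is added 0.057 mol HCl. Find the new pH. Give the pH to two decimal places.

pH = 9.63

Added H+ converts C6H5O- to C6H5OH: C6H5OH → 0.265 mol, C6H5O- → 0.103 mol.
Henderson–Hasselbalch with mole ratio 0.103/0.265: pH = 10.04 + (-0.410)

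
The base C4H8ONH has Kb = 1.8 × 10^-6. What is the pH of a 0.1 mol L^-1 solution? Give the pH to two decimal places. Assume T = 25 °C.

pH = 10.63

C4H8ONH + H2O ⇌ C4H8ONH2+ + OH-
From the ICE table, Kb = [OH-]²/(0.1 − [OH-]) = 1.8 × 10^-6.
Assume [OH-] ≪ 0.1: [OH-] ≈ √(1.8 × 10^-6 × 0.1) = 4.24 × 10^-4 M
pOH = 3.37, so pH = 14.00 − pOH = 10.63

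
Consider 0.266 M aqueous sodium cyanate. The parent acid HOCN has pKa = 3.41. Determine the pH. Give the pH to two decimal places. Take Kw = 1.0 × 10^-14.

OCN- is the conjugate base of the weak acid HOCN.
Ka = 10^(−3.41) = 3.89 × 10^-4
Kb = Kw/Ka = 1.0×10^-14 / 3.89 × 10^-4 = 2.57 × 10^-11
Kb = [OH-]²/(0.266 − [OH-]) = 2.57 × 10^-11
Assume [OH-] ≪ 0.266: [OH-] ≈ √(2.57 × 10^-11 × 0.266) = 2.61 × 10^-6 M
pOH = −log(2.61 × 10^-6) = 5.58; pH = 14.00 − 5.58 = 8.42

pH = 8.42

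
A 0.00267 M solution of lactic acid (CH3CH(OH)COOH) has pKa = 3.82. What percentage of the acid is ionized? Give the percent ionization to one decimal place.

CH3CH(OH)COOH ⇌ CH3CH(OH)COO- + H+; let x = [H+] at equilibrium.
Ka = 10^(−3.82) = 1.51 × 10^-4
Solve x² + 0.000151x − 4.03e-07 = 0 → x = 5.64 × 10^-4 M
Fraction ionized = 5.64 × 10^-4 / 0.00267 = 0.2112 → 21.1%

21.1%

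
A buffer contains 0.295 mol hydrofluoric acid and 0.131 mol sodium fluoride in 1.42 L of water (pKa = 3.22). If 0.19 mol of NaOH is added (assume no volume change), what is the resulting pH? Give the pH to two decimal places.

After neutralization: n(HF) = 0.105 mol, n(F-) = 0.321 mol.
Henderson–Hasselbalch with mole ratio 0.321/0.105: pH = 3.22 + (+0.485)

pH = 3.71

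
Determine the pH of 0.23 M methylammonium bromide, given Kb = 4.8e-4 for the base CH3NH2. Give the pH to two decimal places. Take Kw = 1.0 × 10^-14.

pH = 5.66

CH3NH3+ is the conjugate acid of the weak base CH3NH2.
Ka = Kw/Kb = 1.0×10^-14 / 4.8 × 10^-4 = 2.08 × 10^-11
From the ICE table, Ka = [H+]²/(0.23 − [H+]) = 2.08 × 10^-11.
Since Ka ≪ C₀, [H+] ≈ √(Ka·C₀) = 2.19 × 10^-6 M.
pH = −log[H+] = −log(2.19 × 10^-6) = 5.66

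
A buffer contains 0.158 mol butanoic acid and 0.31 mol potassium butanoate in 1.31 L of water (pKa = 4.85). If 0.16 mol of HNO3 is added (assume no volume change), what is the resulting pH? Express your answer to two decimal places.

pH = 4.52

Added H+ converts CH3(CH2)2COO- to CH3(CH2)2COOH: CH3(CH2)2COOH → 0.318 mol, CH3(CH2)2COO- → 0.15 mol.
pH = pKa + log(n_CH3(CH2)2COO-/n_CH3(CH2)2COOH) = 4.85 + log(0.15/0.318) = 4.85 + (-0.326)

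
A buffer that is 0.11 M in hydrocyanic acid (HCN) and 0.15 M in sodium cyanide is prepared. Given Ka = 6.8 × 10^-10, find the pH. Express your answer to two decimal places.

pKa = −log(6.8 × 10^-10) = 9.167
Using pH = pKa + log([base]/[acid]) with [base]/[acid] = 0.15/0.11:
pH = 9.167 + (+0.135) = 9.30

pH = 9.30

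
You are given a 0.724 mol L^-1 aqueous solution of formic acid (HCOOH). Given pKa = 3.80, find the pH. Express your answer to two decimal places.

pH = 1.97

HCOOH ⇌ HCOO- + H+
Ka = 10^(−3.80) = 1.58 × 10^-4
From the ICE table, Ka = x²/(0.724 − x) = 1.58 × 10^-4.
Neglecting x in the denominator: x = √(1.58 × 10^-4 × 0.724) = 1.07 × 10^-2 M
(x/C₀ = 1.5% < 5%, so the approximation holds.)
pH = −log(1.07 × 10^-2) = 1.97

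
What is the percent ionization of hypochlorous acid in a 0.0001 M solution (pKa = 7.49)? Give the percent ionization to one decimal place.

1.8%

HOCl ⇌ OCl- + H+; let x = [H+] at equilibrium.
Ka = 10^(−7.49) = 3.24 × 10^-8
x ≈ √(Ka·C₀) = √(3.24 × 10^-8 × 0.0001) = 1.80 × 10^-6 M
% ionization = x/C₀ × 100% = 1.80 × 10^-6/0.0001 × 100% = 1.8%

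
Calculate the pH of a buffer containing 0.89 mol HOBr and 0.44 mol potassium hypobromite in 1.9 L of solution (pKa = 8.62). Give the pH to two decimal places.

Using pH = pKa + log([base]/[acid]) with [base]/[acid] = 0.44/0.89:
pH = 8.62 + (-0.306) = 8.31

pH = 8.31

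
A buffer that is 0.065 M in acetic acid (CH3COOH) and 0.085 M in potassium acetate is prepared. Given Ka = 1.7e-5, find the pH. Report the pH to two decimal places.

pH = 4.89

pKa = −log(1.7 × 10^-5) = 4.770
Using pH = pKa + log([base]/[acid]) with [base]/[acid] = 0.085/0.065:
pH = 4.770 + (+0.117) = 4.89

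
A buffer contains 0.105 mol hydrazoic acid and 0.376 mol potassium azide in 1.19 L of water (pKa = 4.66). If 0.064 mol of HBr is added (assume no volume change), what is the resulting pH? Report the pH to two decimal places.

After neutralization: n(HN3) = 0.169 mol, n(N3-) = 0.312 mol.
pH = pKa + log([A⁻]/[HA]) = 4.66 + log(0.312/0.169) = 4.66 +0.266

pH = 4.93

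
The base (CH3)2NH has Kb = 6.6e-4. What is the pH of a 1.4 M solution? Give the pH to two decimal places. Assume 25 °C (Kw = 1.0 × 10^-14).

pH = 12.48

(CH3)2NH + H2O ⇌ (CH3)2NH2+ + OH-
From the ICE table, Kb = x²/(1.4 − x) = 6.6 × 10^-4.
Since Kb ≪ C₀, x ≈ √(Kb·C₀) = 3.04 × 10^-2 M.
(x/C₀ = 2.2% < 5%, so the approximation holds.)
pOH = −log(3.04 × 10^-2) = 1.52; pH = 14.00 − 1.52 = 12.48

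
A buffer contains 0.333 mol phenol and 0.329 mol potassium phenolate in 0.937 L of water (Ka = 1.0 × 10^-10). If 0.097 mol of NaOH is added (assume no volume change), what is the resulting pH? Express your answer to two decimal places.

After neutralization: n(C6H5OH) = 0.236 mol, n(C6H5O-) = 0.426 mol.
pKa = −log(1.0 × 10^-10) = 10.000
pH = pKa + log(n_C6H5O-/n_C6H5OH) = 10.000 + log(0.426/0.236) = 10.000 + (+0.256)

pH = 10.26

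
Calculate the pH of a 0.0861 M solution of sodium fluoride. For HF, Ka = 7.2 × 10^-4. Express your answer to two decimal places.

F- is the conjugate base of the weak acid HF.
Kb = Kw/Ka = 1.0×10^-14 / 7.2 × 10^-4 = 1.39 × 10^-11
From the ICE table, Kb = [OH-]²/(0.0861 − [OH-]) = 1.39 × 10^-11.
Neglecting [OH-] in the denominator: [OH-] = √(1.39 × 10^-11 × 0.0861) = 1.09 × 10^-6 M
([OH-]/C₀ = 0.0013% < 5%, so the approximation holds.)
pOH = 5.96, so pH = 14.00 − pOH = 8.04

pH = 8.04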